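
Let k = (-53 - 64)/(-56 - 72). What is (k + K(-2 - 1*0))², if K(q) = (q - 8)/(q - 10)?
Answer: 450241/147456 ≈ 3.0534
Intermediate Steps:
K(q) = (-8 + q)/(-10 + q)
k = 117/128 (k = -117/(-128) = -117*(-1/128) = 117/128 ≈ 0.91406)
(k + K(-2 - 1*0))² = (117/128 + (-8 + (-2 - 1*0))/(-10 + (-2 - 1*0)))² = (117/128 + (-8 + (-2 + 0))/(-10 + (-2 + 0)))² = (117/128 + (-8 - 2)/(-10 - 2))² = (117/128 - 10/(-12))² = (117/128 - 1/12*(-10))² = (117/128 + ⅚)² = (671/384)² = 450241/147456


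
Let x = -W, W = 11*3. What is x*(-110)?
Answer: 3630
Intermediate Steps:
W = 33
x = -33 (x = -1*33 = -33)
x*(-110) = -33*(-110) = 3630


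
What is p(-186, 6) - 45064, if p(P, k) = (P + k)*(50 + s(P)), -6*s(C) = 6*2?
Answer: -53704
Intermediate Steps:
s(C) = -2
p(P, k) = 48*P + 48*k (p(P, k) = (P + k)*(50 - 2) = (P + k)*48 = 48*P + 48*k)
p(-186, 6) - 45064 = (48*(-186) + 48*6) - 45064 = (-8928 + 288) - 45064 = -8640 - 45064 = -53704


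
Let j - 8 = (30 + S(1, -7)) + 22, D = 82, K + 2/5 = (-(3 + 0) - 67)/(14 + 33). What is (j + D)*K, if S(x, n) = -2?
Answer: -12432/47 ≈ -264.51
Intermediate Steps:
K = -444/235 (K = -⅖ + (-(3 + 0) - 67)/(14 + 33) = -⅖ + (-1*3 - 67)/47 = -⅖ + (-3 - 67)*(1/47) = -⅖ - 70*1/47 = -⅖ - 70/47 = -444/235 ≈ -1.8894)
j = 58 (j = 8 + ((30 - 2) + 22) = 8 + (28 + 22) = 8 + 50 = 58)
(j + D)*K = (58 + 82)*(-444/235) = 140*(-444/235) = -12432/47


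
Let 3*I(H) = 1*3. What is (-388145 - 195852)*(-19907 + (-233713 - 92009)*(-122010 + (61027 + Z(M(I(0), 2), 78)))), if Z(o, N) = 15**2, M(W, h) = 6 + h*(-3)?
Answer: -11557415892903893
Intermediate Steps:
I(H) = 1 (I(H) = (1*3)/3 = (1/3)*3 = 1)
M(W, h) = 6 - 3*h
Z(o, N) = 225
(-388145 - 195852)*(-19907 + (-233713 - 92009)*(-122010 + (61027 + Z(M(I(0), 2), 78)))) = (-388145 - 195852)*(-19907 + (-233713 - 92009)*(-122010 + (61027 + 225))) = -583997*(-19907 - 325722*(-122010 + 61252)) = -583997*(-19907 - 325722*(-60758)) = -583997*(-19907 + 19790217276) = -583997*19790197369 = -11557415892903893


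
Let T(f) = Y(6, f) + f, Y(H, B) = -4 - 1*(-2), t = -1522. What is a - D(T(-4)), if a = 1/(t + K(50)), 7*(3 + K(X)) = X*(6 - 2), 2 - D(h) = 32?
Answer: 314243/10475 ≈ 29.999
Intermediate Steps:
Y(H, B) = -2 (Y(H, B) = -4 + 2 = -2)
T(f) = -2 + f
D(h) = -30 (D(h) = 2 - 1*32 = 2 - 32 = -30)
K(X) = -3 + 4*X/7 (K(X) = -3 + (X*(6 - 2))/7 = -3 + (X*4)/7 = -3 + (4*X)/7 = -3 + 4*X/7)
a = -7/10475 (a = 1/(-1522 + (-3 + (4/7)*50)) = 1/(-1522 + (-3 + 200/7)) = 1/(-1522 + 179/7) = 1/(-10475/7) = -7/10475 ≈ -0.00066826)
a - D(T(-4)) = -7/10475 - 1*(-30) = -7/10475 + 30 = 314243/10475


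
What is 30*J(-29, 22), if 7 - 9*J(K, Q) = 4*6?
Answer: -170/3 ≈ -56.667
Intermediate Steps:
J(K, Q) = -17/9 (J(K, Q) = 7/9 - 4*6/9 = 7/9 - ⅑*24 = 7/9 - 8/3 = -17/9)
30*J(-29, 22) = 30*(-17/9) = -170/3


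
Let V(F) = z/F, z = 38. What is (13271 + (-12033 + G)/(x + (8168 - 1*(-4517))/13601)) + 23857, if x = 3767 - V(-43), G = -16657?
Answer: 40909745712101/1102082937 ≈ 37120.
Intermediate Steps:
V(F) = 38/F
x = 162019/43 (x = 3767 - 38/(-43) = 3767 - 38*(-1)/43 = 3767 - 1*(-38/43) = 3767 + 38/43 = 162019/43 ≈ 3767.9)
(13271 + (-12033 + G)/(x + (8168 - 1*(-4517))/13601)) + 23857 = (13271 + (-12033 - 16657)/(162019/43 + (8168 - 1*(-4517))/13601)) + 23857 = (13271 - 28690/(162019/43 + (8168 + 4517)*(1/13601))) + 23857 = (13271 - 28690/(162019/43 + 12685*(1/13601))) + 23857 = (13271 - 28690/(162019/43 + 12685/13601)) + 23857 = (13271 - 28690/2204165874/584843) + 23857 = (13271 - 28690*584843/2204165874) + 23857 = (13271 - 8389572835/1102082937) + 23857 = 14617353084092/1102082937 + 23857 = 40909745712101/1102082937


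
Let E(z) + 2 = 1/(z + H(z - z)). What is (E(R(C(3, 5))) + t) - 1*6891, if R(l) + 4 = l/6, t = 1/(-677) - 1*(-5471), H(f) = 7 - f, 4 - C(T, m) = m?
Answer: -16361753/11509 ≈ -1421.6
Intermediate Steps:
C(T, m) = 4 - m
t = 3703866/677 (t = -1/677 + 5471 = 3703866/677 ≈ 5471.0)
R(l) = -4 + l/6
E(z) = -2 + 1/(7 + z) (E(z) = -2 + 1/(z + (7 - (z - z))) = -2 + 1/(z + (7 - 1*0)) = -2 + 1/(z + (7 + 0)) = -2 + 1/(z + 7) = -2 + 1/(7 + z))
(E(R(C(3, 5))) + t) - 1*6891 = ((-13 - 2*(-4 + (4 - 1*5)/6))/(7 + (-4 + (4 - 1*5)/6)) + 3703866/677) - 1*6891 = ((-13 - 2*(-4 + (4 - 5)/6))/(7 + (-4 + (4 - 5)/6)) + 3703866/677) - 6891 = ((-13 - 2*(-4 + (⅙)*(-1)))/(7 + (-4 + (⅙)*(-1))) + 3703866/677) - 6891 = ((-13 - 2*(-4 - ⅙))/(7 + (-4 - ⅙)) + 3703866/677) - 6891 = ((-13 - 2*(-25/6))/(7 - 25/6) + 3703866/677) - 6891 = ((-13 + 25/3)/(17/6) + 3703866/677) - 6891 = ((6/17)*(-14/3) + 3703866/677) - 6891 = (-28/17 + 3703866/677) - 6891 = 62946766/11509 - 6891 = -16361753/11509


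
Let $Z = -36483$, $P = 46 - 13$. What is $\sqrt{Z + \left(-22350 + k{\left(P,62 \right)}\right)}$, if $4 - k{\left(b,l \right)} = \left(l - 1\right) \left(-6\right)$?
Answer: $i \sqrt{58463} \approx 241.79 i$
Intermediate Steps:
$P = 33$
$k{\left(b,l \right)} = -2 + 6 l$ ($k{\left(b,l \right)} = 4 - \left(l - 1\right) \left(-6\right) = 4 - \left(-1 + l\right) \left(-6\right) = 4 - \left(6 - 6 l\right) = 4 + \left(-6 + 6 l\right) = -2 + 6 l$)
$\sqrt{Z + \left(-22350 + k{\left(P,62 \right)}\right)} = \sqrt{-36483 + \left(-22350 + \left(-2 + 6 \cdot 62\right)\right)} = \sqrt{-36483 + \left(-22350 + \left(-2 + 372\right)\right)} = \sqrt{-36483 + \left(-22350 + 370\right)} = \sqrt{-36483 - 21980} = \sqrt{-58463} = i \sqrt{58463}$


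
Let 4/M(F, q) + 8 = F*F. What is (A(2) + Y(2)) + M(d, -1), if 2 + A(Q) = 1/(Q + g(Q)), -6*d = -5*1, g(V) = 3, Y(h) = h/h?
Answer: -1772/1315 ≈ -1.3475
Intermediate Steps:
Y(h) = 1
d = ⅚ (d = -(-5)/6 = -⅙*(-5) = ⅚ ≈ 0.83333)
M(F, q) = 4/(-8 + F²) (M(F, q) = 4/(-8 + F*F) = 4/(-8 + F²))
A(Q) = -2 + 1/(3 + Q) (A(Q) = -2 + 1/(Q + 3) = -2 + 1/(3 + Q))
(A(2) + Y(2)) + M(d, -1) = ((-5 - 2*2)/(3 + 2) + 1) + 4/(-8 + (⅚)²) = ((-5 - 4)/5 + 1) + 4/(-8 + 25/36) = ((⅕)*(-9) + 1) + 4/(-263/36) = (-9/5 + 1) + 4*(-36/263) = -⅘ - 144/263 = -1772/1315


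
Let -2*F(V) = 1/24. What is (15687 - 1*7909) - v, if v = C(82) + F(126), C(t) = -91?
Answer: 377713/48 ≈ 7869.0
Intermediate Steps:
F(V) = -1/48 (F(V) = -1/2/24 = -1/2*1/24 = -1/48)
v = -4369/48 (v = -91 - 1/48 = -4369/48 ≈ -91.021)
(15687 - 1*7909) - v = (15687 - 1*7909) - 1*(-4369/48) = (15687 - 7909) + 4369/48 = 7778 + 4369/48 = 377713/48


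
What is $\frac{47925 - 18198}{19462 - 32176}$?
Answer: $- \frac{9909}{4238} \approx -2.3381$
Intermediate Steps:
$\frac{47925 - 18198}{19462 - 32176} = \frac{29727}{-12714} = 29727 \left(- \frac{1}{12714}\right) = - \frac{9909}{4238}$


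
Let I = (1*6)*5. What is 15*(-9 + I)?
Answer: 315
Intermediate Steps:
I = 30 (I = 6*5 = 30)
15*(-9 + I) = 15*(-9 + 30) = 15*21 = 315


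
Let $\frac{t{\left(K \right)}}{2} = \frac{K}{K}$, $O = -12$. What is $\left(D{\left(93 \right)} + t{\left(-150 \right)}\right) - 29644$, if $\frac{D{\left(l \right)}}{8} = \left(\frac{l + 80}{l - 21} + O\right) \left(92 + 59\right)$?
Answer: $- \frac{371119}{9} \approx -41235.0$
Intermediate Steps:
$t{\left(K \right)} = 2$ ($t{\left(K \right)} = 2 \frac{K}{K} = 2 \cdot 1 = 2$)
$D{\left(l \right)} = -14496 + \frac{1208 \left(80 + l\right)}{-21 + l}$ ($D{\left(l \right)} = 8 \left(\frac{l + 80}{l - 21} - 12\right) \left(92 + 59\right) = 8 \left(\frac{80 + l}{-21 + l} - 12\right) 151 = 8 \left(-12 + \frac{80 + l}{-21 + l}\right) 151 = 8 \left(-1812 + \frac{151 \left(80 + l\right)}{-21 + l}\right) = -14496 + \frac{1208 \left(80 + l\right)}{-21 + l}$)
$\left(D{\left(93 \right)} + t{\left(-150 \right)}\right) - 29644 = \left(\frac{1208 \left(332 - 1023\right)}{-21 + 93} + 2\right) - 29644 = \left(\frac{1208 \left(332 - 1023\right)}{72} + 2\right) - 29644 = \left(1208 \cdot \frac{1}{72} \left(-691\right) + 2\right) - 29644 = \left(- \frac{104341}{9} + 2\right) - 29644 = - \frac{104323}{9} - 29644 = - \frac{371119}{9}$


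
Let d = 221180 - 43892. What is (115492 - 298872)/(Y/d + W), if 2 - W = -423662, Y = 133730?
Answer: -16255536720/37555338481 ≈ -0.43284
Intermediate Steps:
W = 423664 (W = 2 - 1*(-423662) = 2 + 423662 = 423664)
d = 177288
(115492 - 298872)/(Y/d + W) = (115492 - 298872)/(133730/177288 + 423664) = -183380/(133730*(1/177288) + 423664) = -183380/(66865/88644 + 423664) = -183380/37555338481/88644 = -183380*88644/37555338481 = -16255536720/37555338481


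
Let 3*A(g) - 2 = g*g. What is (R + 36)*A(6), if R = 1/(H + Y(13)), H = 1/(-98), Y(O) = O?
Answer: 91852/201 ≈ 456.98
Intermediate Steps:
A(g) = ⅔ + g²/3 (A(g) = ⅔ + (g*g)/3 = ⅔ + g²/3)
H = -1/98 ≈ -0.010204
R = 98/1273 (R = 1/(-1/98 + 13) = 1/(1273/98) = 98/1273 ≈ 0.076983)
(R + 36)*A(6) = (98/1273 + 36)*(⅔ + (⅓)*6²) = 45926*(⅔ + (⅓)*36)/1273 = 45926*(⅔ + 12)/1273 = (45926/1273)*(38/3) = 91852/201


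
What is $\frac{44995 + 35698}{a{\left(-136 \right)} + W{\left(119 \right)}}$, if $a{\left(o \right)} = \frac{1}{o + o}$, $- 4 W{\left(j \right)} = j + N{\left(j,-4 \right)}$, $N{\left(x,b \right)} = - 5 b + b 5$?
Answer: $- \frac{21948496}{8093} \approx -2712.0$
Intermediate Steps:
$N{\left(x,b \right)} = 0$ ($N{\left(x,b \right)} = - 5 b + 5 b = 0$)
$W{\left(j \right)} = - \frac{j}{4}$ ($W{\left(j \right)} = - \frac{j + 0}{4} = - \frac{j}{4}$)
$a{\left(o \right)} = \frac{1}{2 o}$
$\frac{44995 + 35698}{a{\left(-136 \right)} + W{\left(119 \right)}} = \frac{44995 + 35698}{\frac{1}{2 \left(-136\right)} - \frac{119}{4}} = \frac{80693}{\frac{1}{2} \left(- \frac{1}{136}\right) - \frac{119}{4}} = \frac{80693}{- \frac{1}{272} - \frac{119}{4}} = \frac{80693}{- \frac{8093}{272}} = 80693 \left(- \frac{272}{8093}\right) = - \frac{21948496}{8093}$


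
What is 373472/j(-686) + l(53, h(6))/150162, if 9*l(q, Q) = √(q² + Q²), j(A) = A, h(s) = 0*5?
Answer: -252365842909/463550094 ≈ -544.42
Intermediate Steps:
h(s) = 0
l(q, Q) = √(Q² + q²)/9 (l(q, Q) = √(q² + Q²)/9 = √(Q² + q²)/9)
373472/j(-686) + l(53, h(6))/150162 = 373472/(-686) + (√(0² + 53²)/9)/150162 = 373472*(-1/686) + (√(0 + 2809)/9)*(1/150162) = -186736/343 + (√2809/9)*(1/150162) = -186736/343 + ((⅑)*53)*(1/150162) = -186736/343 + (53/9)*(1/150162) = -186736/343 + 53/1351458 = -252365842909/463550094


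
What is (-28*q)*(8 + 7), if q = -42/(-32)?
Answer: -2205/4 ≈ -551.25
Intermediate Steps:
q = 21/16 (q = -42*(-1/32) = 21/16 ≈ 1.3125)
(-28*q)*(8 + 7) = (-28*21/16)*(8 + 7) = -147/4*15 = -2205/4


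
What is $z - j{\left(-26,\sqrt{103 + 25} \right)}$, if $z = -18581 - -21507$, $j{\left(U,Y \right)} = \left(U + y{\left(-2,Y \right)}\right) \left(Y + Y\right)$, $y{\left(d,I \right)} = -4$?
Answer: $2926 + 480 \sqrt{2} \approx 3604.8$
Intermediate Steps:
$j{\left(U,Y \right)} = 2 Y \left(-4 + U\right)$ ($j{\left(U,Y \right)} = \left(U - 4\right) \left(Y + Y\right) = \left(-4 + U\right) 2 Y = 2 Y \left(-4 + U\right)$)
$z = 2926$ ($z = -18581 + 21507 = 2926$)
$z - j{\left(-26,\sqrt{103 + 25} \right)} = 2926 - 2 \sqrt{103 + 25} \left(-4 - 26\right) = 2926 - 2 \sqrt{128} \left(-30\right) = 2926 - 2 \cdot 8 \sqrt{2} \left(-30\right) = 2926 - - 480 \sqrt{2} = 2926 + 480 \sqrt{2}$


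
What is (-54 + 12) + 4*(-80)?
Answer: -362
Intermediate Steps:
(-54 + 12) + 4*(-80) = -42 - 320 = -362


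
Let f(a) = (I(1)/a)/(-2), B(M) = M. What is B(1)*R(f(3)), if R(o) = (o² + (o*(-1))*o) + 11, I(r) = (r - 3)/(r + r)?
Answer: 11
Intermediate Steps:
I(r) = (-3 + r)/(2*r) (I(r) = (-3 + r)/((2*r)) = (-3 + r)*(1/(2*r)) = (-3 + r)/(2*r))
f(a) = 1/(2*a) (f(a) = (((½)*(-3 + 1)/1)/a)/(-2) = (((½)*1*(-2))/a)*(-½) = -1/a*(-½) = 1/(2*a))
R(o) = 11 (R(o) = (o² + (-o)*o) + 11 = (o² - o²) + 11 = 0 + 11 = 11)
B(1)*R(f(3)) = 1*11 = 11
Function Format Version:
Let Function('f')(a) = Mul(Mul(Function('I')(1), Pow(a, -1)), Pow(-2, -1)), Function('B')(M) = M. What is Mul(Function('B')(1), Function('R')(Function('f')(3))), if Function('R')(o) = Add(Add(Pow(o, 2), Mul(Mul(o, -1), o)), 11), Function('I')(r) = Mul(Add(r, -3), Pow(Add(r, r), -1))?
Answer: 11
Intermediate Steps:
Function('I')(r) = Mul(Rational(1, 2), Pow(r, -1), Add(-3, r)) (Function('I')(r) = Mul(Add(-3, r), Pow(Mul(2, r), -1)) = Mul(Add(-3, r), Mul(Rational(1, 2), Pow(r, -1))) = Mul(Rational(1, 2), Pow(r, -1), Add(-3, r)))
Function('f')(a) = Mul(Rational(1, 2), Pow(a, -1)) (Function('f')(a) = Mul(Mul(Mul(Rational(1, 2), Pow(1, -1), Add(-3, 1)), Pow(a, -1)), Pow(-2, -1)) = Mul(Mul(Mul(Rational(1, 2), 1, -2), Pow(a, -1)), Rational(-1, 2)) = Mul(Mul(-1, Pow(a, -1)), Rational(-1, 2)) = Mul(Rational(1, 2), Pow(a, -1)))
Function('R')(o) = 11 (Function('R')(o) = Add(Add(Pow(o, 2), Mul(Mul(-1, o), o)), 11) = Add(Add(Pow(o, 2), Mul(-1, Pow(o, 2))), 11) = Add(0, 11) = 11)
Mul(Function('B')(1), Function('R')(Function('f')(3))) = Mul(1, 11) = 11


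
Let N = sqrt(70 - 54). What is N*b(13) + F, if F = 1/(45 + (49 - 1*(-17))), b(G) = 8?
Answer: 3553/111 ≈ 32.009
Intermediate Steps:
F = 1/111 (F = 1/(45 + (49 + 17)) = 1/(45 + 66) = 1/111 ≈ 0.0090090)
N = 4 (N = sqrt(16) = 4)
N*b(13) + F = 4*8 + 1/111 = 32 + 1/111 = 3553/111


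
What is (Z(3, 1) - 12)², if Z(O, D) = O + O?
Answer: 36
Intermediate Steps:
Z(O, D) = 2*O
(Z(3, 1) - 12)² = (2*3 - 12)² = (6 - 12)² = (-6)² = 36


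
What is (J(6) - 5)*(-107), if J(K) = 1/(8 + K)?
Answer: 7383/14 ≈ 527.36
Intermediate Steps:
(J(6) - 5)*(-107) = (1/(8 + 6) - 5)*(-107) = (1/14 - 5)*(-107) = -69/14*(-107) = 7383/14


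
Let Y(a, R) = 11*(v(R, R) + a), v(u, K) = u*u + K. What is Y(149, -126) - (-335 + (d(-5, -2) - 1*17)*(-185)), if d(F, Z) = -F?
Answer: 173004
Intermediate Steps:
v(u, K) = K + u² (v(u, K) = u² + K = K + u²)
Y(a, R) = 11*R + 11*a + 11*R² (Y(a, R) = 11*((R + R²) + a) = 11*(R + a + R²) = 11*R + 11*a + 11*R²)
Y(149, -126) - (-335 + (d(-5, -2) - 1*17)*(-185)) = (11*(-126) + 11*149 + 11*(-126)²) - (-335 + (-1*(-5) - 1*17)*(-185)) = (-1386 + 1639 + 11*15876) - (-335 + (5 - 17)*(-185)) = (-1386 + 1639 + 174636) - (-335 - 12*(-185)) = 174889 - (-335 + 2220) = 174889 - 1*1885 = 174889 - 1885 = 173004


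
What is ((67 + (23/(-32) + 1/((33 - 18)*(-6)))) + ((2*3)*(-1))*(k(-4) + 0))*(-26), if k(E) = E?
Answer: -1689857/720 ≈ -2347.0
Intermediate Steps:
((67 + (23/(-32) + 1/((33 - 18)*(-6)))) + ((2*3)*(-1))*(k(-4) + 0))*(-26) = ((67 + (23/(-32) + 1/((33 - 18)*(-6)))) + ((2*3)*(-1))*(-4 + 0))*(-26) = ((67 + (23*(-1/32) - 1/6/15)) + (6*(-1))*(-4))*(-26) = ((67 + (-23/32 + (1/15)*(-1/6))) - 6*(-4))*(-26) = ((67 + (-23/32 - 1/90)) + 24)*(-26) = ((67 - 1051/1440) + 24)*(-26) = (95429/1440 + 24)*(-26) = (129989/1440)*(-26) = -1689857/720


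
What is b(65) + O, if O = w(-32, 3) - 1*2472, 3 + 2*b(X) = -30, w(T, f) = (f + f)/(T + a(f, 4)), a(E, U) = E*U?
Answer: -12444/5 ≈ -2488.8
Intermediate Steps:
w(T, f) = 2*f/(T + 4*f) (w(T, f) = (f + f)/(T + f*4) = (2*f)/(T + 4*f) = 2*f/(T + 4*f))
b(X) = -33/2 (b(X) = -3/2 + (½)*(-30) = -3/2 - 15 = -33/2)
O = -24723/10 (O = 2*3/(-32 + 4*3) - 1*2472 = 2*3/(-32 + 12) - 2472 = 2*3/(-20) - 2472 = 2*3*(-1/20) - 2472 = -3/10 - 2472 = -24723/10 ≈ -2472.3)
b(65) + O = -33/2 - 24723/10 = -12444/5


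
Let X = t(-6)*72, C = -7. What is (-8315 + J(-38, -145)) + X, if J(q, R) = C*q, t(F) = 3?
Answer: -7833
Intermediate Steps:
J(q, R) = -7*q
X = 216 (X = 3*72 = 216)
(-8315 + J(-38, -145)) + X = (-8315 - 7*(-38)) + 216 = (-8315 + 266) + 216 = -8049 + 216 = -7833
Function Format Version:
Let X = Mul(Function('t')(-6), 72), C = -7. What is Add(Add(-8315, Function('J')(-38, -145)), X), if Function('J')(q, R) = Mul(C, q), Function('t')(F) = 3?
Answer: -7833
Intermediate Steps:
Function('J')(q, R) = Mul(-7, q)
X = 216 (X = Mul(3, 72) = 216)
Add(Add(-8315, Function('J')(-38, -145)), X) = Add(Add(-8315, Mul(-7, -38)), 216) = Add(Add(-8315, 266), 216) = Add(-8049, 216) = -7833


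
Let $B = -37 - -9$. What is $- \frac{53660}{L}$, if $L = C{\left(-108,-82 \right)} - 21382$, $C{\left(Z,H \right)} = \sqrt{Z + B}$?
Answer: $\frac{57367906}{22859503} + \frac{5366 i \sqrt{34}}{22859503} \approx 2.5096 + 0.0013687 i$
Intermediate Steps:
$B = -28$ ($B = -37 + 9 = -28$)
$C{\left(Z,H \right)} = \sqrt{-28 + Z}$ ($C{\left(Z,H \right)} = \sqrt{Z - 28} = \sqrt{-28 + Z}$)
$L = -21382 + 2 i \sqrt{34}$ ($L = \sqrt{-28 - 108} - 21382 = \sqrt{-136} - 21382 = 2 i \sqrt{34} - 21382 = -21382 + 2 i \sqrt{34} \approx -21382.0 + 11.662 i$)
$- \frac{53660}{L} = - \frac{53660}{-21382 + 2 i \sqrt{34}}$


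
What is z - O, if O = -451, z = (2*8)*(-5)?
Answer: 371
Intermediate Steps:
z = -80 (z = 16*(-5) = -80)
z - O = -80 - 1*(-451) = -80 + 451 = 371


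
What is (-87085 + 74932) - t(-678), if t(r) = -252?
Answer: -11901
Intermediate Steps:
(-87085 + 74932) - t(-678) = (-87085 + 74932) - 1*(-252) = -12153 + 252 = -11901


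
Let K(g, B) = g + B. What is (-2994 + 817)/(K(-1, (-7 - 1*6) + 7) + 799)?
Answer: -2177/792 ≈ -2.7487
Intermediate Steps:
K(g, B) = B + g
(-2994 + 817)/(K(-1, (-7 - 1*6) + 7) + 799) = (-2994 + 817)/((((-7 - 1*6) + 7) - 1) + 799) = -2177/((((-7 - 6) + 7) - 1) + 799) = -2177/(((-13 + 7) - 1) + 799) = -2177/((-6 - 1) + 799) = -2177/(-7 + 799) = -2177/792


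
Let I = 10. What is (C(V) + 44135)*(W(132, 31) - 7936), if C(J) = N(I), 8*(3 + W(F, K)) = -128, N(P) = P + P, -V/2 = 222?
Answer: -351253025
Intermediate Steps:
V = -444 (V = -2*222 = -444)
N(P) = 2*P
W(F, K) = -19 (W(F, K) = -3 + (1/8)*(-128) = -3 - 16 = -19)
C(J) = 20 (C(J) = 2*10 = 20)
(C(V) + 44135)*(W(132, 31) - 7936) = (20 + 44135)*(-19 - 7936) = 44155*(-7955) = -351253025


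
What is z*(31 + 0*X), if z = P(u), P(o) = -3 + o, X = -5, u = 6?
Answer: 93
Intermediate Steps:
z = 3 (z = -3 + 6 = 3)
z*(31 + 0*X) = 3*(31 + 0*(-5)) = 3*(31 + 0) = 3*31 = 93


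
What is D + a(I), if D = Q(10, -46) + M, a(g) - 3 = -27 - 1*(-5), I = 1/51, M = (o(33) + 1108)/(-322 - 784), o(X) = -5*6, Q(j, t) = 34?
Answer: 1108/79 ≈ 14.025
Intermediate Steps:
o(X) = -30
M = -77/79 (M = (-30 + 1108)/(-322 - 784) = 1078/(-1106) = 1078*(-1/1106) = -77/79 ≈ -0.97468)
I = 1/51 ≈ 0.019608
a(g) = -19 (a(g) = 3 + (-27 - 1*(-5)) = 3 + (-27 + 5) = 3 - 22 = -19)
D = 2609/79 (D = 34 - 77/79 = 2609/79 ≈ 33.025)
D + a(I) = 2609/79 - 19 = 1108/79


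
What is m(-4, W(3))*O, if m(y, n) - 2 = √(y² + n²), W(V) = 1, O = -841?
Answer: -1682 - 841*√17 ≈ -5149.5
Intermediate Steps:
m(y, n) = 2 + √(n² + y²) (m(y, n) = 2 + √(y² + n²) = 2 + √(n² + y²))
m(-4, W(3))*O = (2 + √(1² + (-4)²))*(-841) = (2 + √(1 + 16))*(-841) = (2 + √17)*(-841) = -1682 - 841*√17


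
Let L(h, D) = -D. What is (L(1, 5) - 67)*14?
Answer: -1008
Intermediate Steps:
(L(1, 5) - 67)*14 = (-1*5 - 67)*14 = (-5 - 67)*14 = -72*14 = -1008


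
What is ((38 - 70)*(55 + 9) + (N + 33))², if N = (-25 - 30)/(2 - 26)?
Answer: 2333373025/576 ≈ 4.0510e+6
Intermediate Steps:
N = 55/24 (N = -55/(-24) = -55*(-1/24) = 55/24 ≈ 2.2917)
((38 - 70)*(55 + 9) + (N + 33))² = ((38 - 70)*(55 + 9) + (55/24 + 33))² = (-32*64 + 847/24)² = (-2048 + 847/24)² = (-48305/24)² = 2333373025/576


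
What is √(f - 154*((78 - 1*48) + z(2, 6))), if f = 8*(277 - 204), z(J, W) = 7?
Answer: I*√5114 ≈ 71.512*I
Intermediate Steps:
f = 584 (f = 8*73 = 584)
√(f - 154*((78 - 1*48) + z(2, 6))) = √(584 - 154*((78 - 1*48) + 7)) = √(584 - 154*((78 - 48) + 7)) = √(584 - 154*(30 + 7)) = √(584 - 154*37) = √(584 - 5698) = √(-5114) = I*√5114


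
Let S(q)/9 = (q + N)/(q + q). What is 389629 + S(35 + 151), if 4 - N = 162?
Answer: 12078520/31 ≈ 3.8963e+5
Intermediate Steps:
N = -158 (N = 4 - 1*162 = 4 - 162 = -158)
S(q) = 9*(-158 + q)/(2*q) (S(q) = 9*((q - 158)/(q + q)) = 9*((-158 + q)/((2*q))) = 9*((-158 + q)*(1/(2*q))) = 9*((-158 + q)/(2*q)) = 9*(-158 + q)/(2*q))
389629 + S(35 + 151) = 389629 + (9/2 - 711/(35 + 151)) = 389629 + (9/2 - 711/186) = 389629 + (9/2 - 711*1/186) = 389629 + (9/2 - 237/62) = 389629 + 21/31 = 12078520/31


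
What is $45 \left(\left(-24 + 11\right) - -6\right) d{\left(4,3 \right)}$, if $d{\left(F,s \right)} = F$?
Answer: $-1260$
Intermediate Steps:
$45 \left(\left(-24 + 11\right) - -6\right) d{\left(4,3 \right)} = 45 \left(\left(-24 + 11\right) - -6\right) 4 = 45 \left(-13 + 6\right) 4 = 45 \left(-7\right) 4 = \left(-315\right) 4 = -1260$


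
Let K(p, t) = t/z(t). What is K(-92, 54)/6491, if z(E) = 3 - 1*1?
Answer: 27/6491 ≈ 0.0041596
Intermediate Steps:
z(E) = 2 (z(E) = 3 - 1 = 2)
K(p, t) = t/2
K(-92, 54)/6491 = ((1/2)*54)/6491 = 27*(1/6491) = 27/6491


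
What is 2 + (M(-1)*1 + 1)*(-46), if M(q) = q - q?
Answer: -44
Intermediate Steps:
M(q) = 0
2 + (M(-1)*1 + 1)*(-46) = 2 + (0*1 + 1)*(-46) = 2 + (0 + 1)*(-46) = 2 + 1*(-46) = 2 - 46 = -44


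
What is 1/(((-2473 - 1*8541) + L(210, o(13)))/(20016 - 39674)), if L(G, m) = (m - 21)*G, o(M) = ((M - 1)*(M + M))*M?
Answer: -9829/418168 ≈ -0.023505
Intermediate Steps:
o(M) = 2*M²*(-1 + M) (o(M) = ((-1 + M)*(2*M))*M = (2*M*(-1 + M))*M = 2*M²*(-1 + M))
L(G, m) = G*(-21 + m) (L(G, m) = (-21 + m)*G = G*(-21 + m))
1/(((-2473 - 1*8541) + L(210, o(13)))/(20016 - 39674)) = 1/(((-2473 - 1*8541) + 210*(-21 + 2*13²*(-1 + 13)))/(20016 - 39674)) = 1/(((-2473 - 8541) + 210*(-21 + 2*169*12))/(-19658)) = 1/((-11014 + 210*(-21 + 4056))*(-1/19658)) = 1/((-11014 + 210*4035)*(-1/19658)) = 1/((-11014 + 847350)*(-1/19658)) = 1/(836336*(-1/19658)) = 1/(-418168/9829) = -9829/418168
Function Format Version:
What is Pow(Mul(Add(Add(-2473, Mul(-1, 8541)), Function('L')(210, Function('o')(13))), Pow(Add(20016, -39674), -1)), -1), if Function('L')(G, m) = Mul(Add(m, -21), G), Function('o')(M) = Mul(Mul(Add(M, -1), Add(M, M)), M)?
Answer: Rational(-9829, 418168) ≈ -0.023505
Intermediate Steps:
Function('o')(M) = Mul(2, Pow(M, 2), Add(-1, M)) (Function('o')(M) = Mul(Mul(Add(-1, M), Mul(2, M)), M) = Mul(Mul(2, M, Add(-1, M)), M) = Mul(2, Pow(M, 2), Add(-1, M)))
Function('L')(G, m) = Mul(G, Add(-21, m)) (Function('L')(G, m) = Mul(Add(-21, m), G) = Mul(G, Add(-21, m)))
Pow(Mul(Add(Add(-2473, Mul(-1, 8541)), Function('L')(210, Function('o')(13))), Pow(Add(20016, -39674), -1)), -1) = Pow(Mul(Add(Add(-2473, Mul(-1, 8541)), Mul(210, Add(-21, Mul(2, Pow(13, 2), Add(-1, 13))))), Pow(Add(20016, -39674), -1)), -1) = Pow(Mul(Add(Add(-2473, -8541), Mul(210, Add(-21, Mul(2, 169, 12)))), Pow(-19658, -1)), -1) = Pow(Mul(Add(-11014, Mul(210, Add(-21, 4056))), Rational(-1, 19658)), -1) = Pow(Mul(Add(-11014, Mul(210, 4035)), Rational(-1, 19658)), -1) = Pow(Mul(Add(-11014, 847350), Rational(-1, 19658)), -1) = Pow(Mul(836336, Rational(-1, 19658)), -1) = Pow(Rational(-418168, 9829), -1) = Rational(-9829, 418168)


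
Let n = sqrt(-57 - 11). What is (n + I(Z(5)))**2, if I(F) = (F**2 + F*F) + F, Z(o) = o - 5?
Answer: -68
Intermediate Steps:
Z(o) = -5 + o
n = 2*I*sqrt(17) (n = sqrt(-68) = 2*I*sqrt(17) ≈ 8.2462*I)
I(F) = F + 2*F**2 (I(F) = (F**2 + F**2) + F = 2*F**2 + F = F + 2*F**2)
(n + I(Z(5)))**2 = (2*I*sqrt(17) + (-5 + 5)*(1 + 2*(-5 + 5)))**2 = (2*I*sqrt(17) + 0*(1 + 2*0))**2 = (2*I*sqrt(17) + 0*(1 + 0))**2 = (2*I*sqrt(17) + 0*1)**2 = (2*I*sqrt(17) + 0)**2 = (2*I*sqrt(17))**2 = -68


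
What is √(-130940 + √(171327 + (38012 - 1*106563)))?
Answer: √(-130940 + 2*√25694) ≈ 361.41*I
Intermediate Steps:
√(-130940 + √(171327 + (38012 - 1*106563))) = √(-130940 + √(171327 + (38012 - 106563))) = √(-130940 + √(171327 - 68551)) = √(-130940 + √102776) = √(-130940 + 2*√25694)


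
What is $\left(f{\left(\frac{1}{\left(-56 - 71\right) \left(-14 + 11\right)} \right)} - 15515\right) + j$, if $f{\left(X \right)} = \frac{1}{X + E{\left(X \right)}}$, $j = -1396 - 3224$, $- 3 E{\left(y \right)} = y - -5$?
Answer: $- \frac{38318048}{1903} \approx -20136.0$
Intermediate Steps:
$E{\left(y \right)} = - \frac{5}{3} - \frac{y}{3}$ ($E{\left(y \right)} = - \frac{y - -5}{3} = - \frac{y + 5}{3} = - \frac{5 + y}{3} = - \frac{5}{3} - \frac{y}{3}$)
$j = -4620$ ($j = -1396 - 3224 = -4620$)
$f{\left(X \right)} = \frac{1}{- \frac{5}{3} + \frac{2 X}{3}}$ ($f{\left(X \right)} = \frac{1}{X - \left(\frac{5}{3} + \frac{X}{3}\right)} = \frac{1}{- \frac{5}{3} + \frac{2 X}{3}}$)
$\left(f{\left(\frac{1}{\left(-56 - 71\right) \left(-14 + 11\right)} \right)} - 15515\right) + j = \left(\frac{3}{-5 + \frac{2}{\left(-56 - 71\right) \left(-14 + 11\right)}} - 15515\right) - 4620 = \left(\frac{3}{-5 + \frac{2}{\left(-127\right) \left(-3\right)}} - 15515\right) - 4620 = \left(\frac{3}{-5 + \frac{2}{381}} - 15515\right) - 4620 = \left(\frac{3}{- \frac{1903}{381}} - 15515\right) - 4620 = \left(3 \left(- \frac{381}{1903}\right) - 15515\right) - 4620 = \left(- \frac{1143}{1903} - 15515\right) - 4620 = - \frac{29526188}{1903} - 4620 = - \frac{38318048}{1903}$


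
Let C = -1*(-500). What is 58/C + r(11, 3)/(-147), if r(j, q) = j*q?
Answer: -1329/12250 ≈ -0.10849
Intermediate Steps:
C = 500
58/C + r(11, 3)/(-147) = 58/500 + (11*3)/(-147) = 58*(1/500) + 33*(-1/147) = 29/250 - 11/49 = -1329/12250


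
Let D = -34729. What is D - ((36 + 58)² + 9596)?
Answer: -53161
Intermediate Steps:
D - ((36 + 58)² + 9596) = -34729 - ((36 + 58)² + 9596) = -34729 - (94² + 9596) = -34729 - (8836 + 9596) = -34729 - 1*18432 = -34729 - 18432 = -53161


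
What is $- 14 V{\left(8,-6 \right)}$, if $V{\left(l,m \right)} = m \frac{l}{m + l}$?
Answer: $336$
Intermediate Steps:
$V{\left(l,m \right)} = \frac{l m}{l + m}$ ($V{\left(l,m \right)} = m \frac{l}{l + m} = \frac{l m}{l + m}$)
$- 14 V{\left(8,-6 \right)} = - 14 \cdot 8 \left(-6\right) \frac{1}{8 - 6} = - 14 \cdot 8 \left(-6\right) \frac{1}{2} = \left(-14\right) \left(-24\right) = 336$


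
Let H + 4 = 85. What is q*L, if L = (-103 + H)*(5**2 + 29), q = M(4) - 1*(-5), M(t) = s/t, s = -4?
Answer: -4752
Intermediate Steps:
H = 81 (H = -4 + 85 = 81)
M(t) = -4/t
q = 4 (q = -4/4 - 1*(-5) = -4*1/4 + 5 = -1 + 5 = 4)
L = -1188 (L = (-103 + 81)*(5**2 + 29) = -22*(25 + 29) = -22*54 = -1188)
q*L = 4*(-1188) = -4752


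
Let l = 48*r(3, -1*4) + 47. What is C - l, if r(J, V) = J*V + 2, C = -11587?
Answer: -11154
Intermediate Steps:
r(J, V) = 2 + J*V
l = -433 (l = 48*(2 + 3*(-1*4)) + 47 = 48*(2 + 3*(-4)) + 47 = 48*(2 - 12) + 47 = 48*(-10) + 47 = -480 + 47 = -433)
C - l = -11587 - 1*(-433) = -11587 + 433 = -11154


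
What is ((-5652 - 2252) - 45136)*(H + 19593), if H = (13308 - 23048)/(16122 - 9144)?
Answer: -1208518291760/1163 ≈ -1.0391e+9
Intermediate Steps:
H = -4870/3489 (H = -9740/6978 = -9740*1/6978 = -4870/3489 ≈ -1.3958)
((-5652 - 2252) - 45136)*(H + 19593) = ((-5652 - 2252) - 45136)*(-4870/3489 + 19593) = (-7904 - 45136)*(68355107/3489) = -53040*68355107/3489 = -1208518291760/1163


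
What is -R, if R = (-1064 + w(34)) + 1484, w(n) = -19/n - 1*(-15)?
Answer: -14771/34 ≈ -434.44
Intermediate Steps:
w(n) = 15 - 19/n (w(n) = -19/n + 15 = 15 - 19/n)
R = 14771/34 (R = (-1064 + (15 - 19/34)) + 1484 = (-1064 + 491/34) + 1484 = -35685/34 + 1484 = 14771/34 ≈ 434.44)
-R = -1*14771/34 = -14771/34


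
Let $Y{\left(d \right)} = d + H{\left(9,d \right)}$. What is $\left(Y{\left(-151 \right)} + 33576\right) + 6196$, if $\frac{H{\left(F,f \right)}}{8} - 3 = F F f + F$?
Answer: $-58131$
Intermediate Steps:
$H{\left(F,f \right)} = 24 + 8 F + 8 f F^{2}$ ($H{\left(F,f \right)} = 24 + 8 \left(F F f + F\right) = 24 + 8 \left(F^{2} f + F\right) = 24 + 8 \left(f F^{2} + F\right) = 24 + 8 \left(F + f F^{2}\right) = 24 + \left(8 F + 8 f F^{2}\right) = 24 + 8 F + 8 f F^{2}$)
$Y{\left(d \right)} = 96 + 649 d$ ($Y{\left(d \right)} = d + \left(24 + 8 \cdot 9 + 8 d 9^{2}\right) = d + \left(24 + 72 + 8 d 81\right) = d + \left(24 + 72 + 648 d\right) = d + \left(96 + 648 d\right) = 96 + 649 d$)
$\left(Y{\left(-151 \right)} + 33576\right) + 6196 = \left(\left(96 + 649 \left(-151\right)\right) + 33576\right) + 6196 = \left(\left(96 - 97999\right) + 33576\right) + 6196 = \left(-97903 + 33576\right) + 6196 = -64327 + 6196 = -58131$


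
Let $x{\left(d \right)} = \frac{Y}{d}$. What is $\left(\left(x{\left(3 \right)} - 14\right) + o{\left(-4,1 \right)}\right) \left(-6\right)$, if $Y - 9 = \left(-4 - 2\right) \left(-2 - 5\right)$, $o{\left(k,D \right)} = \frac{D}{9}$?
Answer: $- \frac{56}{3} \approx -18.667$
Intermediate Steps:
$o{\left(k,D \right)} = \frac{D}{9}$ ($o{\left(k,D \right)} = D \frac{1}{9} = \frac{D}{9}$)
$Y = 51$ ($Y = 9 + \left(-4 - 2\right) \left(-2 - 5\right) = 9 - -42 = 9 + 42 = 51$)
$x{\left(d \right)} = \frac{51}{d}$
$\left(\left(x{\left(3 \right)} - 14\right) + o{\left(-4,1 \right)}\right) \left(-6\right) = \left(\left(\frac{51}{3} - 14\right) + \frac{1}{9} \cdot 1\right) \left(-6\right) = \left(\left(51 \cdot \frac{1}{3} - 14\right) + \frac{1}{9}\right) \left(-6\right) = \left(\left(17 - 14\right) + \frac{1}{9}\right) \left(-6\right) = \left(3 + \frac{1}{9}\right) \left(-6\right) = \frac{28}{9} \left(-6\right) = - \frac{56}{3}$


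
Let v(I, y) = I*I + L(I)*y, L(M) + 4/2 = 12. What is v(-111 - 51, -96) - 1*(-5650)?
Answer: 30934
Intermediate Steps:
L(M) = 10 (L(M) = -2 + 12 = 10)
v(I, y) = I² + 10*y (v(I, y) = I*I + 10*y = I² + 10*y)
v(-111 - 51, -96) - 1*(-5650) = ((-111 - 51)² + 10*(-96)) - 1*(-5650) = ((-162)² - 960) + 5650 = (26244 - 960) + 5650 = 25284 + 5650 = 30934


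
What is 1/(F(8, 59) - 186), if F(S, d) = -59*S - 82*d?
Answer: -1/5496 ≈ -0.00018195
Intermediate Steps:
F(S, d) = -82*d - 59*S
1/(F(8, 59) - 186) = 1/((-82*59 - 59*8) - 186) = 1/((-4838 - 472) - 186) = 1/(-5310 - 186) = 1/(-5496) = -1/5496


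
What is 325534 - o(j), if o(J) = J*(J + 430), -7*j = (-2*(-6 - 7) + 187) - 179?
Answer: 16052350/49 ≈ 3.2760e+5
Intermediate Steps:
j = -34/7 (j = -((-2*(-6 - 7) + 187) - 179)/7 = -((-2*(-13) + 187) - 179)/7 = -((26 + 187) - 179)/7 = -(213 - 179)/7 = -⅐*34 = -34/7 ≈ -4.8571)
o(J) = J*(430 + J)
325534 - o(j) = 325534 - (-34)*(430 - 34/7)/7 = 325534 - (-34)*2976/(7*7) = 325534 - 1*(-101184/49) = 325534 + 101184/49 = 16052350/49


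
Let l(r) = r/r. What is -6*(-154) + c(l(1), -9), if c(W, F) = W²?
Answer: 925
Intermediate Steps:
l(r) = 1
-6*(-154) + c(l(1), -9) = -6*(-154) + 1² = 924 + 1 = 925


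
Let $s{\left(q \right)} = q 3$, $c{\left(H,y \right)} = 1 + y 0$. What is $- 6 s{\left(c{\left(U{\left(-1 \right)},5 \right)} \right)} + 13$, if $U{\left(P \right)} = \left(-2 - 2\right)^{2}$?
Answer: $-5$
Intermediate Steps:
$U{\left(P \right)} = 16$ ($U{\left(P \right)} = \left(-4\right)^{2} = 16$)
$c{\left(H,y \right)} = 1$ ($c{\left(H,y \right)} = 1 + 0 = 1$)
$s{\left(q \right)} = 3 q$
$- 6 s{\left(c{\left(U{\left(-1 \right)},5 \right)} \right)} + 13 = - 6 \cdot 3 \cdot 1 + 13 = \left(-6\right) 3 + 13 = -18 + 13 = -5$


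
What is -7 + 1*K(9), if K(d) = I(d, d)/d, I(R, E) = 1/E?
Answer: -566/81 ≈ -6.9877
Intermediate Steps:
K(d) = d**(-2) (K(d) = 1/(d*d) = d**(-2))
-7 + 1*K(9) = -7 + 1/9**2 = -7 + 1*(1/81) = -7 + 1/81 = -566/81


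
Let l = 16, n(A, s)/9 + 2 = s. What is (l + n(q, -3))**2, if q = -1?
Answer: 841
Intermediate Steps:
n(A, s) = -18 + 9*s
(l + n(q, -3))**2 = (16 + (-18 + 9*(-3)))**2 = (16 + (-18 - 27))**2 = (16 - 45)**2 = (-29)**2 = 841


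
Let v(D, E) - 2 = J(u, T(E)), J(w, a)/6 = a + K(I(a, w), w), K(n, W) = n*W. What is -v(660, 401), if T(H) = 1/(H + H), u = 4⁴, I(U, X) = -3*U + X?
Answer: -157678117/401 ≈ -3.9321e+5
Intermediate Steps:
I(U, X) = X - 3*U
K(n, W) = W*n
u = 256
T(H) = 1/(2*H)
J(w, a) = 6*a + 6*w*(w - 3*a) (J(w, a) = 6*(a + w*(w - 3*a)) = 6*a + 6*w*(w - 3*a))
v(D, E) = 393218 - 2301/E (v(D, E) = 2 + (6*(1/(2*E)) - 6*256*(-1*256 + 3*(1/(2*E)))) = 2 + (3/E - 6*256*(-256 + 3/(2*E))) = 2 + (3/E + (393216 - 2304/E)) = 2 + (393216 - 2301/E) = 393218 - 2301/E)
-v(660, 401) = -(393218 - 2301/401) = -1*157678117/401 = -157678117/401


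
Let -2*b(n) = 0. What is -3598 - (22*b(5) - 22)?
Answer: -3576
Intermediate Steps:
b(n) = 0 (b(n) = -1/2*0 = 0)
-3598 - (22*b(5) - 22) = -3598 - (22*0 - 22) = -3598 - (0 - 22) = -3598 - 1*(-22) = -3598 + 22 = -3576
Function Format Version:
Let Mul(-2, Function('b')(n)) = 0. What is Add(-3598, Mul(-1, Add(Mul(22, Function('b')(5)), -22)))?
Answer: -3576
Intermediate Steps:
Function('b')(n) = 0 (Function('b')(n) = Mul(Rational(-1, 2), 0) = 0)
Add(-3598, Mul(-1, Add(Mul(22, Function('b')(5)), -22))) = Add(-3598, Mul(-1, Add(Mul(22, 0), -22))) = Add(-3598, Mul(-1, Add(0, -22))) = Add(-3598, Mul(-1, -22)) = Add(-3598, 22) = -3576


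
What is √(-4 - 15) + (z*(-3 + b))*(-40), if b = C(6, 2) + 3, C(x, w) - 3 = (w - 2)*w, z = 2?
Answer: -240 + I*√19 ≈ -240.0 + 4.3589*I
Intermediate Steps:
C(x, w) = 3 + w*(-2 + w) (C(x, w) = 3 + (w - 2)*w = 3 + (-2 + w)*w = 3 + w*(-2 + w))
b = 6 (b = (3 + 2² - 2*2) + 3 = (3 + 4 - 4) + 3 = 3 + 3 = 6)
√(-4 - 15) + (z*(-3 + b))*(-40) = √(-4 - 15) + (2*(-3 + 6))*(-40) = √(-19) + (2*3)*(-40) = I*√19 + 6*(-40) = I*√19 - 240 = -240 + I*√19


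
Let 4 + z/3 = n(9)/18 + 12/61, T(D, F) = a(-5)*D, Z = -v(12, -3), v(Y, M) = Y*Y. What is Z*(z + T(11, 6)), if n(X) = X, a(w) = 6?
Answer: -492696/61 ≈ -8077.0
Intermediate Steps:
v(Y, M) = Y²
Z = -144 (Z = -1*12² = -1*144 = -144)
T(D, F) = 6*D
z = -1209/122 (z = -12 + 3*(9/18 + 12/61) = -12 + 3*(9*(1/18) + 12*(1/61)) = -12 + 3*(½ + 12/61) = -12 + 3*(85/122) = -12 + 255/122 = -1209/122 ≈ -9.9098)
Z*(z + T(11, 6)) = -144*(-1209/122 + 6*11) = -144*(-1209/122 + 66) = -144*6843/122 = -492696/61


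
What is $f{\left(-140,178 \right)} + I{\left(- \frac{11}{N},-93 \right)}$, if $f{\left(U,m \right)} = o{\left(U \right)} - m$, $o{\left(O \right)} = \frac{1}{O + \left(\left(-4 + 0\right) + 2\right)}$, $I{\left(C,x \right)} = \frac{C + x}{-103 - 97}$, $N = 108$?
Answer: $- \frac{54455539}{306720} \approx -177.54$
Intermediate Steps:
$I{\left(C,x \right)} = - \frac{C}{200} - \frac{x}{200}$ ($I{\left(C,x \right)} = \frac{C + x}{-200} = \left(C + x\right) \left(- \frac{1}{200}\right) = - \frac{C}{200} - \frac{x}{200}$)
$o{\left(O \right)} = \frac{1}{-2 + O}$ ($o{\left(O \right)} = \frac{1}{O + \left(-4 + 2\right)} = \frac{1}{O - 2} = \frac{1}{-2 + O}$)
$f{\left(U,m \right)} = \frac{1}{-2 + U} - m$
$f{\left(-140,178 \right)} + I{\left(- \frac{11}{N},-93 \right)} = \frac{1 - 178 \left(-2 - 140\right)}{-2 - 140} - \left(- \frac{93}{200} + \frac{\left(-11\right) \frac{1}{108}}{200}\right) = \frac{1 - 178 \left(-142\right)}{-142} + \left(- \frac{\left(-11\right) \frac{1}{108}}{200} + \frac{93}{200}\right) = - \frac{1 + 25276}{142} + \left(\left(- \frac{1}{200}\right) \left(- \frac{11}{108}\right) + \frac{93}{200}\right) = \left(- \frac{1}{142}\right) 25277 + \left(\frac{11}{21600} + \frac{93}{200}\right) = - \frac{25277}{142} + \frac{2011}{4320} = - \frac{54455539}{306720}$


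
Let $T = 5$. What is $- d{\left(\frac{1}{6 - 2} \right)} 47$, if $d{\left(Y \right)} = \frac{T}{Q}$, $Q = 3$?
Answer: $- \frac{235}{3} \approx -78.333$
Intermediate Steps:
$d{\left(Y \right)} = \frac{5}{3}$
$- d{\left(\frac{1}{6 - 2} \right)} 47 = \left(-1\right) \frac{5}{3} \cdot 47 = \left(- \frac{5}{3}\right) 47 = - \frac{235}{3}$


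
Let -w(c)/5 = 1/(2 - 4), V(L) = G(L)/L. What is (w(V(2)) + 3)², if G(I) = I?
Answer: 121/4 ≈ 30.250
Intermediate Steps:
V(L) = 1 (V(L) = L/L = 1)
w(c) = 5/2 (w(c) = -5/(2 - 4) = -5/(-2) = -5*(-½) = 5/2)
(w(V(2)) + 3)² = (5/2 + 3)² = (11/2)² = 121/4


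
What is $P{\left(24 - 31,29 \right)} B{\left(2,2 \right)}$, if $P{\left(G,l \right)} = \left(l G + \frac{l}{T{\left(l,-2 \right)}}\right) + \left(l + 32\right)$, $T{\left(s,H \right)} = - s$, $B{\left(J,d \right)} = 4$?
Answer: $-572$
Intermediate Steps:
$P{\left(G,l \right)} = 31 + l + G l$ ($P{\left(G,l \right)} = \left(l G + \frac{l}{\left(-1\right) l}\right) + \left(l + 32\right) = \left(G l + - \frac{1}{l} l\right) + \left(32 + l\right) = \left(G l - 1\right) + \left(32 + l\right) = \left(-1 + G l\right) + \left(32 + l\right) = 31 + l + G l$)
$P{\left(24 - 31,29 \right)} B{\left(2,2 \right)} = \left(31 + 29 + \left(24 - 31\right) 29\right) 4 = \left(31 + 29 - 203\right) 4 = \left(-143\right) 4 = -572$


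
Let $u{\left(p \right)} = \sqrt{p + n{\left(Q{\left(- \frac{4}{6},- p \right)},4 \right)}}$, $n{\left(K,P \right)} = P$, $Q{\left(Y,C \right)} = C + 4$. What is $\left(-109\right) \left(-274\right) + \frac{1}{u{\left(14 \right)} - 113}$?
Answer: $\frac{380821253}{12751} - \frac{3 \sqrt{2}}{12751} \approx 29866.0$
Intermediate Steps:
$Q{\left(Y,C \right)} = 4 + C$
$u{\left(p \right)} = \sqrt{4 + p}$ ($u{\left(p \right)} = \sqrt{p + 4} = \sqrt{4 + p}$)
$\left(-109\right) \left(-274\right) + \frac{1}{u{\left(14 \right)} - 113} = \left(-109\right) \left(-274\right) + \frac{1}{\sqrt{4 + 14} - 113} = 29866 + \frac{1}{\sqrt{18} - 113} = 29866 + \frac{1}{3 \sqrt{2} - 113} = 29866 + \frac{1}{-113 + 3 \sqrt{2}}$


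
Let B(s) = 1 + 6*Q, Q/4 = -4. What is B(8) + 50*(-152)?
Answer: -7695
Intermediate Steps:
Q = -16 (Q = 4*(-4) = -16)
B(s) = -95 (B(s) = 1 + 6*(-16) = 1 - 96 = -95)
B(8) + 50*(-152) = -95 + 50*(-152) = -95 - 7600 = -7695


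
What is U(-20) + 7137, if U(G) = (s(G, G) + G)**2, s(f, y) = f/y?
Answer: 7498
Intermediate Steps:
U(G) = (1 + G)**2 (U(G) = (G/G + G)**2 = (1 + G)**2)
U(-20) + 7137 = (1 - 20)**2 + 7137 = (-19)**2 + 7137 = 361 + 7137 = 7498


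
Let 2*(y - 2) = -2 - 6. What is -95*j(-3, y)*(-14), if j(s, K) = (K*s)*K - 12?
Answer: -31920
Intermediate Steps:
y = -2 (y = 2 + (-2 - 6)/2 = 2 + (½)*(-8) = 2 - 4 = -2)
j(s, K) = -12 + s*K² (j(s, K) = s*K² - 12 = -12 + s*K²)
-95*j(-3, y)*(-14) = -95*(-12 - 3*(-2)²)*(-14) = -95*(-12 - 3*4)*(-14) = -95*(-12 - 12)*(-14) = -95*(-24)*(-14) = 2280*(-14) = -31920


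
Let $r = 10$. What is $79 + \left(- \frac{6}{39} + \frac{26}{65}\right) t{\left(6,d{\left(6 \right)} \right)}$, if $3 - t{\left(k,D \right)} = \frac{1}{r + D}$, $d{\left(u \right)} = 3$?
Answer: $\frac{67363}{845} \approx 79.719$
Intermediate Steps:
$t{\left(k,D \right)} = 3 - \frac{1}{10 + D}$
$79 + \left(- \frac{6}{39} + \frac{26}{65}\right) t{\left(6,d{\left(6 \right)} \right)} = 79 + \left(- \frac{6}{39} + \frac{26}{65}\right) \frac{29 + 3 \cdot 3}{10 + 3} = 79 + \left(\left(-6\right) \frac{1}{39} + 26 \cdot \frac{1}{65}\right) \frac{29 + 9}{13} = 79 + \left(- \frac{2}{13} + \frac{2}{5}\right) \frac{1}{13} \cdot 38 = 79 + \frac{16}{65} \cdot \frac{38}{13} = 79 + \frac{608}{845} = \frac{67363}{845}$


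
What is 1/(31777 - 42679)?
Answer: -1/10902 ≈ -9.1726e-5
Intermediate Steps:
1/(31777 - 42679) = 1/(-10902) = -1/10902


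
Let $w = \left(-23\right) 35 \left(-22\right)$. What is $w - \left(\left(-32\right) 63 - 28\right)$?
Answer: $19754$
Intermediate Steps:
$w = 17710$ ($w = \left(-805\right) \left(-22\right) = 17710$)
$w - \left(\left(-32\right) 63 - 28\right) = 17710 - \left(\left(-32\right) 63 - 28\right) = 17710 - \left(-2016 - 28\right) = 17710 - -2044 = 17710 + 2044 = 19754$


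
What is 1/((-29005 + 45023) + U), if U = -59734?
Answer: -1/43716 ≈ -2.2875e-5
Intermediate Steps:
1/((-29005 + 45023) + U) = 1/((-29005 + 45023) - 59734) = 1/(16018 - 59734) = 1/(-43716) = -1/43716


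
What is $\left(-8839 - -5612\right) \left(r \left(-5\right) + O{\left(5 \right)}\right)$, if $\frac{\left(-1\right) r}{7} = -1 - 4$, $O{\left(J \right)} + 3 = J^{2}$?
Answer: $493731$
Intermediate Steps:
$O{\left(J \right)} = -3 + J^{2}$
$r = 35$ ($r = - 7 \left(-1 - 4\right) = \left(-7\right) \left(-5\right) = 35$)
$\left(-8839 - -5612\right) \left(r \left(-5\right) + O{\left(5 \right)}\right) = \left(-8839 - -5612\right) \left(35 \left(-5\right) - \left(3 - 5^{2}\right)\right) = \left(-8839 + 5612\right) \left(-175 + \left(-3 + 25\right)\right) = - 3227 \left(-175 + 22\right) = \left(-3227\right) \left(-153\right) = 493731$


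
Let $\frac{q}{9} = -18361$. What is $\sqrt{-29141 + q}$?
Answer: $i \sqrt{194390} \approx 440.9 i$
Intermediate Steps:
$q = -165249$ ($q = 9 \left(-18361\right) = -165249$)
$\sqrt{-29141 + q} = \sqrt{-29141 - 165249} = \sqrt{-194390} = i \sqrt{194390}$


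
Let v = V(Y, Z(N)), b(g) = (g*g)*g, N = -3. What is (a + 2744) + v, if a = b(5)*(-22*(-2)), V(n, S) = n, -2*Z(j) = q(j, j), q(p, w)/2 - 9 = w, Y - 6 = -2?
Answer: 8248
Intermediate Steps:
Y = 4 (Y = 6 - 2 = 4)
q(p, w) = 18 + 2*w
b(g) = g³ (b(g) = g²*g = g³)
Z(j) = -9 - j (Z(j) = -(18 + 2*j)/2 = -9 - j)
v = 4
a = 5500 (a = 5³*(-22*(-2)) = 125*44 = 5500)
(a + 2744) + v = (5500 + 2744) + 4 = 8244 + 4 = 8248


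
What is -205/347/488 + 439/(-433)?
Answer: -74427269/73322488 ≈ -1.0151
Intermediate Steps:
-205/347/488 + 439/(-433) = -205*1/347*(1/488) + 439*(-1/433) = -205/347*1/488 - 439/433 = -205/169336 - 439/433 = -74427269/73322488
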